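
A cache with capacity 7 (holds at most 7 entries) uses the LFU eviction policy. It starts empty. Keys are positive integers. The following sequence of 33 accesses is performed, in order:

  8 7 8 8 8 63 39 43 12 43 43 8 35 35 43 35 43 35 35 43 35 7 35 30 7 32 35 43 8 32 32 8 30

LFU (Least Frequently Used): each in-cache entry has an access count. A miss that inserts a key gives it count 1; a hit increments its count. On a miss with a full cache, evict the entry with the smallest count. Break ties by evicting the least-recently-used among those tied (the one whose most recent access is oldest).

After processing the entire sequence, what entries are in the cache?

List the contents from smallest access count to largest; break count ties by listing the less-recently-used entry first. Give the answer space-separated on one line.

LFU simulation (capacity=7):
  1. access 8: MISS. Cache: [8(c=1)]
  2. access 7: MISS. Cache: [8(c=1) 7(c=1)]
  3. access 8: HIT, count now 2. Cache: [7(c=1) 8(c=2)]
  4. access 8: HIT, count now 3. Cache: [7(c=1) 8(c=3)]
  5. access 8: HIT, count now 4. Cache: [7(c=1) 8(c=4)]
  6. access 63: MISS. Cache: [7(c=1) 63(c=1) 8(c=4)]
  7. access 39: MISS. Cache: [7(c=1) 63(c=1) 39(c=1) 8(c=4)]
  8. access 43: MISS. Cache: [7(c=1) 63(c=1) 39(c=1) 43(c=1) 8(c=4)]
  9. access 12: MISS. Cache: [7(c=1) 63(c=1) 39(c=1) 43(c=1) 12(c=1) 8(c=4)]
  10. access 43: HIT, count now 2. Cache: [7(c=1) 63(c=1) 39(c=1) 12(c=1) 43(c=2) 8(c=4)]
  11. access 43: HIT, count now 3. Cache: [7(c=1) 63(c=1) 39(c=1) 12(c=1) 43(c=3) 8(c=4)]
  12. access 8: HIT, count now 5. Cache: [7(c=1) 63(c=1) 39(c=1) 12(c=1) 43(c=3) 8(c=5)]
  13. access 35: MISS. Cache: [7(c=1) 63(c=1) 39(c=1) 12(c=1) 35(c=1) 43(c=3) 8(c=5)]
  14. access 35: HIT, count now 2. Cache: [7(c=1) 63(c=1) 39(c=1) 12(c=1) 35(c=2) 43(c=3) 8(c=5)]
  15. access 43: HIT, count now 4. Cache: [7(c=1) 63(c=1) 39(c=1) 12(c=1) 35(c=2) 43(c=4) 8(c=5)]
  16. access 35: HIT, count now 3. Cache: [7(c=1) 63(c=1) 39(c=1) 12(c=1) 35(c=3) 43(c=4) 8(c=5)]
  17. access 43: HIT, count now 5. Cache: [7(c=1) 63(c=1) 39(c=1) 12(c=1) 35(c=3) 8(c=5) 43(c=5)]
  18. access 35: HIT, count now 4. Cache: [7(c=1) 63(c=1) 39(c=1) 12(c=1) 35(c=4) 8(c=5) 43(c=5)]
  19. access 35: HIT, count now 5. Cache: [7(c=1) 63(c=1) 39(c=1) 12(c=1) 8(c=5) 43(c=5) 35(c=5)]
  20. access 43: HIT, count now 6. Cache: [7(c=1) 63(c=1) 39(c=1) 12(c=1) 8(c=5) 35(c=5) 43(c=6)]
  21. access 35: HIT, count now 6. Cache: [7(c=1) 63(c=1) 39(c=1) 12(c=1) 8(c=5) 43(c=6) 35(c=6)]
  22. access 7: HIT, count now 2. Cache: [63(c=1) 39(c=1) 12(c=1) 7(c=2) 8(c=5) 43(c=6) 35(c=6)]
  23. access 35: HIT, count now 7. Cache: [63(c=1) 39(c=1) 12(c=1) 7(c=2) 8(c=5) 43(c=6) 35(c=7)]
  24. access 30: MISS, evict 63(c=1). Cache: [39(c=1) 12(c=1) 30(c=1) 7(c=2) 8(c=5) 43(c=6) 35(c=7)]
  25. access 7: HIT, count now 3. Cache: [39(c=1) 12(c=1) 30(c=1) 7(c=3) 8(c=5) 43(c=6) 35(c=7)]
  26. access 32: MISS, evict 39(c=1). Cache: [12(c=1) 30(c=1) 32(c=1) 7(c=3) 8(c=5) 43(c=6) 35(c=7)]
  27. access 35: HIT, count now 8. Cache: [12(c=1) 30(c=1) 32(c=1) 7(c=3) 8(c=5) 43(c=6) 35(c=8)]
  28. access 43: HIT, count now 7. Cache: [12(c=1) 30(c=1) 32(c=1) 7(c=3) 8(c=5) 43(c=7) 35(c=8)]
  29. access 8: HIT, count now 6. Cache: [12(c=1) 30(c=1) 32(c=1) 7(c=3) 8(c=6) 43(c=7) 35(c=8)]
  30. access 32: HIT, count now 2. Cache: [12(c=1) 30(c=1) 32(c=2) 7(c=3) 8(c=6) 43(c=7) 35(c=8)]
  31. access 32: HIT, count now 3. Cache: [12(c=1) 30(c=1) 7(c=3) 32(c=3) 8(c=6) 43(c=7) 35(c=8)]
  32. access 8: HIT, count now 7. Cache: [12(c=1) 30(c=1) 7(c=3) 32(c=3) 43(c=7) 8(c=7) 35(c=8)]
  33. access 30: HIT, count now 2. Cache: [12(c=1) 30(c=2) 7(c=3) 32(c=3) 43(c=7) 8(c=7) 35(c=8)]
Total: 24 hits, 9 misses, 2 evictions

Answer: 12 30 7 32 43 8 35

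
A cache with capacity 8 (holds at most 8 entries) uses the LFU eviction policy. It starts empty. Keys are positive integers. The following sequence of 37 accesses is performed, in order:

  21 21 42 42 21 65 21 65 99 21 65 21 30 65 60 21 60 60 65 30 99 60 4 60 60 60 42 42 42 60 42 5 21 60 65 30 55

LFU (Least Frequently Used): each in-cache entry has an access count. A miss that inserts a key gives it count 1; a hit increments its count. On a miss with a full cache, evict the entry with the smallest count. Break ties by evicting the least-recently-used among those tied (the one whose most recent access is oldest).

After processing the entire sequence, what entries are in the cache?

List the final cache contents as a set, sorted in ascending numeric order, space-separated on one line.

LFU simulation (capacity=8):
  1. access 21: MISS. Cache: [21(c=1)]
  2. access 21: HIT, count now 2. Cache: [21(c=2)]
  3. access 42: MISS. Cache: [42(c=1) 21(c=2)]
  4. access 42: HIT, count now 2. Cache: [21(c=2) 42(c=2)]
  5. access 21: HIT, count now 3. Cache: [42(c=2) 21(c=3)]
  6. access 65: MISS. Cache: [65(c=1) 42(c=2) 21(c=3)]
  7. access 21: HIT, count now 4. Cache: [65(c=1) 42(c=2) 21(c=4)]
  8. access 65: HIT, count now 2. Cache: [42(c=2) 65(c=2) 21(c=4)]
  9. access 99: MISS. Cache: [99(c=1) 42(c=2) 65(c=2) 21(c=4)]
  10. access 21: HIT, count now 5. Cache: [99(c=1) 42(c=2) 65(c=2) 21(c=5)]
  11. access 65: HIT, count now 3. Cache: [99(c=1) 42(c=2) 65(c=3) 21(c=5)]
  12. access 21: HIT, count now 6. Cache: [99(c=1) 42(c=2) 65(c=3) 21(c=6)]
  13. access 30: MISS. Cache: [99(c=1) 30(c=1) 42(c=2) 65(c=3) 21(c=6)]
  14. access 65: HIT, count now 4. Cache: [99(c=1) 30(c=1) 42(c=2) 65(c=4) 21(c=6)]
  15. access 60: MISS. Cache: [99(c=1) 30(c=1) 60(c=1) 42(c=2) 65(c=4) 21(c=6)]
  16. access 21: HIT, count now 7. Cache: [99(c=1) 30(c=1) 60(c=1) 42(c=2) 65(c=4) 21(c=7)]
  17. access 60: HIT, count now 2. Cache: [99(c=1) 30(c=1) 42(c=2) 60(c=2) 65(c=4) 21(c=7)]
  18. access 60: HIT, count now 3. Cache: [99(c=1) 30(c=1) 42(c=2) 60(c=3) 65(c=4) 21(c=7)]
  19. access 65: HIT, count now 5. Cache: [99(c=1) 30(c=1) 42(c=2) 60(c=3) 65(c=5) 21(c=7)]
  20. access 30: HIT, count now 2. Cache: [99(c=1) 42(c=2) 30(c=2) 60(c=3) 65(c=5) 21(c=7)]
  21. access 99: HIT, count now 2. Cache: [42(c=2) 30(c=2) 99(c=2) 60(c=3) 65(c=5) 21(c=7)]
  22. access 60: HIT, count now 4. Cache: [42(c=2) 30(c=2) 99(c=2) 60(c=4) 65(c=5) 21(c=7)]
  23. access 4: MISS. Cache: [4(c=1) 42(c=2) 30(c=2) 99(c=2) 60(c=4) 65(c=5) 21(c=7)]
  24. access 60: HIT, count now 5. Cache: [4(c=1) 42(c=2) 30(c=2) 99(c=2) 65(c=5) 60(c=5) 21(c=7)]
  25. access 60: HIT, count now 6. Cache: [4(c=1) 42(c=2) 30(c=2) 99(c=2) 65(c=5) 60(c=6) 21(c=7)]
  26. access 60: HIT, count now 7. Cache: [4(c=1) 42(c=2) 30(c=2) 99(c=2) 65(c=5) 21(c=7) 60(c=7)]
  27. access 42: HIT, count now 3. Cache: [4(c=1) 30(c=2) 99(c=2) 42(c=3) 65(c=5) 21(c=7) 60(c=7)]
  28. access 42: HIT, count now 4. Cache: [4(c=1) 30(c=2) 99(c=2) 42(c=4) 65(c=5) 21(c=7) 60(c=7)]
  29. access 42: HIT, count now 5. Cache: [4(c=1) 30(c=2) 99(c=2) 65(c=5) 42(c=5) 21(c=7) 60(c=7)]
  30. access 60: HIT, count now 8. Cache: [4(c=1) 30(c=2) 99(c=2) 65(c=5) 42(c=5) 21(c=7) 60(c=8)]
  31. access 42: HIT, count now 6. Cache: [4(c=1) 30(c=2) 99(c=2) 65(c=5) 42(c=6) 21(c=7) 60(c=8)]
  32. access 5: MISS. Cache: [4(c=1) 5(c=1) 30(c=2) 99(c=2) 65(c=5) 42(c=6) 21(c=7) 60(c=8)]
  33. access 21: HIT, count now 8. Cache: [4(c=1) 5(c=1) 30(c=2) 99(c=2) 65(c=5) 42(c=6) 60(c=8) 21(c=8)]
  34. access 60: HIT, count now 9. Cache: [4(c=1) 5(c=1) 30(c=2) 99(c=2) 65(c=5) 42(c=6) 21(c=8) 60(c=9)]
  35. access 65: HIT, count now 6. Cache: [4(c=1) 5(c=1) 30(c=2) 99(c=2) 42(c=6) 65(c=6) 21(c=8) 60(c=9)]
  36. access 30: HIT, count now 3. Cache: [4(c=1) 5(c=1) 99(c=2) 30(c=3) 42(c=6) 65(c=6) 21(c=8) 60(c=9)]
  37. access 55: MISS, evict 4(c=1). Cache: [5(c=1) 55(c=1) 99(c=2) 30(c=3) 42(c=6) 65(c=6) 21(c=8) 60(c=9)]
Total: 28 hits, 9 misses, 1 evictions

Answer: 5 21 30 42 55 60 65 99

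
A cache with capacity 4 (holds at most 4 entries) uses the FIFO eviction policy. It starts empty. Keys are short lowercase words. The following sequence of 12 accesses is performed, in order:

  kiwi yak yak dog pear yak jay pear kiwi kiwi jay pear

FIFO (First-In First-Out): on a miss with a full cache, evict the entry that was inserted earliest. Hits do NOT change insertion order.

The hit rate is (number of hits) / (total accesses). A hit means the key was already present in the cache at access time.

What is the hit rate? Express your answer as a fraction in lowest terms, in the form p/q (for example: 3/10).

Answer: 1/2

Derivation:
FIFO simulation (capacity=4):
  1. access kiwi: MISS. Cache (old->new): [kiwi]
  2. access yak: MISS. Cache (old->new): [kiwi yak]
  3. access yak: HIT. Cache (old->new): [kiwi yak]
  4. access dog: MISS. Cache (old->new): [kiwi yak dog]
  5. access pear: MISS. Cache (old->new): [kiwi yak dog pear]
  6. access yak: HIT. Cache (old->new): [kiwi yak dog pear]
  7. access jay: MISS, evict kiwi. Cache (old->new): [yak dog pear jay]
  8. access pear: HIT. Cache (old->new): [yak dog pear jay]
  9. access kiwi: MISS, evict yak. Cache (old->new): [dog pear jay kiwi]
  10. access kiwi: HIT. Cache (old->new): [dog pear jay kiwi]
  11. access jay: HIT. Cache (old->new): [dog pear jay kiwi]
  12. access pear: HIT. Cache (old->new): [dog pear jay kiwi]
Total: 6 hits, 6 misses, 2 evictions

Hit rate = 6/12 = 1/2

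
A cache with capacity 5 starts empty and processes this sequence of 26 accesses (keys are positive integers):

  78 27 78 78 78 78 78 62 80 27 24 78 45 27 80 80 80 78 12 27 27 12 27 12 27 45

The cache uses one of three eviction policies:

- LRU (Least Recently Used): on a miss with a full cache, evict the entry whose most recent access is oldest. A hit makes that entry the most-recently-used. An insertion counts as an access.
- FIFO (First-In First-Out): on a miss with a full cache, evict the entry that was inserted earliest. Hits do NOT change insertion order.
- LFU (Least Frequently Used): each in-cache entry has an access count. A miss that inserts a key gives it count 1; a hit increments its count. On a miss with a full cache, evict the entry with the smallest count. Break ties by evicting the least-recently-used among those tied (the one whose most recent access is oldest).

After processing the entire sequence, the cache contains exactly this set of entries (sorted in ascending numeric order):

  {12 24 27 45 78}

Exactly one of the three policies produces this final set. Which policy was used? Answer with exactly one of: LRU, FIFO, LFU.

Simulating under each policy and comparing final sets:
  LRU: final set = {12 27 45 78 80} -> differs
  FIFO: final set = {12 24 27 45 78} -> MATCHES target
  LFU: final set = {12 27 45 78 80} -> differs
Only FIFO produces the target set.

Answer: FIFO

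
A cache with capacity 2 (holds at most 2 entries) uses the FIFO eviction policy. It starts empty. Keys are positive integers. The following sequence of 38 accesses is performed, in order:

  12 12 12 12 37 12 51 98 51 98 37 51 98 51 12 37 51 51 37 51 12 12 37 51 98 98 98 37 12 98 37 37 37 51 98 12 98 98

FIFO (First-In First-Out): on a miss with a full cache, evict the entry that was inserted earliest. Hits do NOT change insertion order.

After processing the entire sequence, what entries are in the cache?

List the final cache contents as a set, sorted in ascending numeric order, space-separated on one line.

Answer: 12 98

Derivation:
FIFO simulation (capacity=2):
  1. access 12: MISS. Cache (old->new): [12]
  2. access 12: HIT. Cache (old->new): [12]
  3. access 12: HIT. Cache (old->new): [12]
  4. access 12: HIT. Cache (old->new): [12]
  5. access 37: MISS. Cache (old->new): [12 37]
  6. access 12: HIT. Cache (old->new): [12 37]
  7. access 51: MISS, evict 12. Cache (old->new): [37 51]
  8. access 98: MISS, evict 37. Cache (old->new): [51 98]
  9. access 51: HIT. Cache (old->new): [51 98]
  10. access 98: HIT. Cache (old->new): [51 98]
  11. access 37: MISS, evict 51. Cache (old->new): [98 37]
  12. access 51: MISS, evict 98. Cache (old->new): [37 51]
  13. access 98: MISS, evict 37. Cache (old->new): [51 98]
  14. access 51: HIT. Cache (old->new): [51 98]
  15. access 12: MISS, evict 51. Cache (old->new): [98 12]
  16. access 37: MISS, evict 98. Cache (old->new): [12 37]
  17. access 51: MISS, evict 12. Cache (old->new): [37 51]
  18. access 51: HIT. Cache (old->new): [37 51]
  19. access 37: HIT. Cache (old->new): [37 51]
  20. access 51: HIT. Cache (old->new): [37 51]
  21. access 12: MISS, evict 37. Cache (old->new): [51 12]
  22. access 12: HIT. Cache (old->new): [51 12]
  23. access 37: MISS, evict 51. Cache (old->new): [12 37]
  24. access 51: MISS, evict 12. Cache (old->new): [37 51]
  25. access 98: MISS, evict 37. Cache (old->new): [51 98]
  26. access 98: HIT. Cache (old->new): [51 98]
  27. access 98: HIT. Cache (old->new): [51 98]
  28. access 37: MISS, evict 51. Cache (old->new): [98 37]
  29. access 12: MISS, evict 98. Cache (old->new): [37 12]
  30. access 98: MISS, evict 37. Cache (old->new): [12 98]
  31. access 37: MISS, evict 12. Cache (old->new): [98 37]
  32. access 37: HIT. Cache (old->new): [98 37]
  33. access 37: HIT. Cache (old->new): [98 37]
  34. access 51: MISS, evict 98. Cache (old->new): [37 51]
  35. access 98: MISS, evict 37. Cache (old->new): [51 98]
  36. access 12: MISS, evict 51. Cache (old->new): [98 12]
  37. access 98: HIT. Cache (old->new): [98 12]
  38. access 98: HIT. Cache (old->new): [98 12]
Total: 17 hits, 21 misses, 19 evictions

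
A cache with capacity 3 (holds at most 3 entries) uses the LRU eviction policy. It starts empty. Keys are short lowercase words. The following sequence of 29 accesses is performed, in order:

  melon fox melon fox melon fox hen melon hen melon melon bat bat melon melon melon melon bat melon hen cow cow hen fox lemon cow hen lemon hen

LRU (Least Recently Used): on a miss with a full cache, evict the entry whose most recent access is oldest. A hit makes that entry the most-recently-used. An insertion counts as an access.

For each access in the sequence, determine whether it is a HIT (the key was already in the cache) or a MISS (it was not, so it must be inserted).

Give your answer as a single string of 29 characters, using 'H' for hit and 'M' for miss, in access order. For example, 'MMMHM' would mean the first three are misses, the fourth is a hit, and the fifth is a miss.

LRU simulation (capacity=3):
  1. access melon: MISS. Cache (LRU->MRU): [melon]
  2. access fox: MISS. Cache (LRU->MRU): [melon fox]
  3. access melon: HIT. Cache (LRU->MRU): [fox melon]
  4. access fox: HIT. Cache (LRU->MRU): [melon fox]
  5. access melon: HIT. Cache (LRU->MRU): [fox melon]
  6. access fox: HIT. Cache (LRU->MRU): [melon fox]
  7. access hen: MISS. Cache (LRU->MRU): [melon fox hen]
  8. access melon: HIT. Cache (LRU->MRU): [fox hen melon]
  9. access hen: HIT. Cache (LRU->MRU): [fox melon hen]
  10. access melon: HIT. Cache (LRU->MRU): [fox hen melon]
  11. access melon: HIT. Cache (LRU->MRU): [fox hen melon]
  12. access bat: MISS, evict fox. Cache (LRU->MRU): [hen melon bat]
  13. access bat: HIT. Cache (LRU->MRU): [hen melon bat]
  14. access melon: HIT. Cache (LRU->MRU): [hen bat melon]
  15. access melon: HIT. Cache (LRU->MRU): [hen bat melon]
  16. access melon: HIT. Cache (LRU->MRU): [hen bat melon]
  17. access melon: HIT. Cache (LRU->MRU): [hen bat melon]
  18. access bat: HIT. Cache (LRU->MRU): [hen melon bat]
  19. access melon: HIT. Cache (LRU->MRU): [hen bat melon]
  20. access hen: HIT. Cache (LRU->MRU): [bat melon hen]
  21. access cow: MISS, evict bat. Cache (LRU->MRU): [melon hen cow]
  22. access cow: HIT. Cache (LRU->MRU): [melon hen cow]
  23. access hen: HIT. Cache (LRU->MRU): [melon cow hen]
  24. access fox: MISS, evict melon. Cache (LRU->MRU): [cow hen fox]
  25. access lemon: MISS, evict cow. Cache (LRU->MRU): [hen fox lemon]
  26. access cow: MISS, evict hen. Cache (LRU->MRU): [fox lemon cow]
  27. access hen: MISS, evict fox. Cache (LRU->MRU): [lemon cow hen]
  28. access lemon: HIT. Cache (LRU->MRU): [cow hen lemon]
  29. access hen: HIT. Cache (LRU->MRU): [cow lemon hen]
Total: 20 hits, 9 misses, 6 evictions

Answer: MMHHHHMHHHHMHHHHHHHHMHHMMMMHH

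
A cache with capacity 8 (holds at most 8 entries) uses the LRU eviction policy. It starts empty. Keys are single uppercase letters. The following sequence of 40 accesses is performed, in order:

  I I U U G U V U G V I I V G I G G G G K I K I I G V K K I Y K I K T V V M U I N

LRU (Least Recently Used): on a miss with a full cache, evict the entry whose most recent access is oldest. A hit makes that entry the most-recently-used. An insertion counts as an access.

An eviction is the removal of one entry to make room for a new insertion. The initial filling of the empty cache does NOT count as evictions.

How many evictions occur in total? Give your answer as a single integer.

LRU simulation (capacity=8):
  1. access I: MISS. Cache (LRU->MRU): [I]
  2. access I: HIT. Cache (LRU->MRU): [I]
  3. access U: MISS. Cache (LRU->MRU): [I U]
  4. access U: HIT. Cache (LRU->MRU): [I U]
  5. access G: MISS. Cache (LRU->MRU): [I U G]
  6. access U: HIT. Cache (LRU->MRU): [I G U]
  7. access V: MISS. Cache (LRU->MRU): [I G U V]
  8. access U: HIT. Cache (LRU->MRU): [I G V U]
  9. access G: HIT. Cache (LRU->MRU): [I V U G]
  10. access V: HIT. Cache (LRU->MRU): [I U G V]
  11. access I: HIT. Cache (LRU->MRU): [U G V I]
  12. access I: HIT. Cache (LRU->MRU): [U G V I]
  13. access V: HIT. Cache (LRU->MRU): [U G I V]
  14. access G: HIT. Cache (LRU->MRU): [U I V G]
  15. access I: HIT. Cache (LRU->MRU): [U V G I]
  16. access G: HIT. Cache (LRU->MRU): [U V I G]
  17. access G: HIT. Cache (LRU->MRU): [U V I G]
  18. access G: HIT. Cache (LRU->MRU): [U V I G]
  19. access G: HIT. Cache (LRU->MRU): [U V I G]
  20. access K: MISS. Cache (LRU->MRU): [U V I G K]
  21. access I: HIT. Cache (LRU->MRU): [U V G K I]
  22. access K: HIT. Cache (LRU->MRU): [U V G I K]
  23. access I: HIT. Cache (LRU->MRU): [U V G K I]
  24. access I: HIT. Cache (LRU->MRU): [U V G K I]
  25. access G: HIT. Cache (LRU->MRU): [U V K I G]
  26. access V: HIT. Cache (LRU->MRU): [U K I G V]
  27. access K: HIT. Cache (LRU->MRU): [U I G V K]
  28. access K: HIT. Cache (LRU->MRU): [U I G V K]
  29. access I: HIT. Cache (LRU->MRU): [U G V K I]
  30. access Y: MISS. Cache (LRU->MRU): [U G V K I Y]
  31. access K: HIT. Cache (LRU->MRU): [U G V I Y K]
  32. access I: HIT. Cache (LRU->MRU): [U G V Y K I]
  33. access K: HIT. Cache (LRU->MRU): [U G V Y I K]
  34. access T: MISS. Cache (LRU->MRU): [U G V Y I K T]
  35. access V: HIT. Cache (LRU->MRU): [U G Y I K T V]
  36. access V: HIT. Cache (LRU->MRU): [U G Y I K T V]
  37. access M: MISS. Cache (LRU->MRU): [U G Y I K T V M]
  38. access U: HIT. Cache (LRU->MRU): [G Y I K T V M U]
  39. access I: HIT. Cache (LRU->MRU): [G Y K T V M U I]
  40. access N: MISS, evict G. Cache (LRU->MRU): [Y K T V M U I N]
Total: 31 hits, 9 misses, 1 evictions

Answer: 1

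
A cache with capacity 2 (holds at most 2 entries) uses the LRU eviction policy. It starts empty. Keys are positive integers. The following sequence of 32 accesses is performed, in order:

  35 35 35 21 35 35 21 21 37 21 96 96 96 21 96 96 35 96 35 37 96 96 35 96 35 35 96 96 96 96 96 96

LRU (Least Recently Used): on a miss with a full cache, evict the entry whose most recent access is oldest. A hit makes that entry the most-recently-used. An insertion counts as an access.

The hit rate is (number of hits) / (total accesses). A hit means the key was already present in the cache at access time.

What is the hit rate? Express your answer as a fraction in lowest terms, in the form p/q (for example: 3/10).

Answer: 3/4

Derivation:
LRU simulation (capacity=2):
  1. access 35: MISS. Cache (LRU->MRU): [35]
  2. access 35: HIT. Cache (LRU->MRU): [35]
  3. access 35: HIT. Cache (LRU->MRU): [35]
  4. access 21: MISS. Cache (LRU->MRU): [35 21]
  5. access 35: HIT. Cache (LRU->MRU): [21 35]
  6. access 35: HIT. Cache (LRU->MRU): [21 35]
  7. access 21: HIT. Cache (LRU->MRU): [35 21]
  8. access 21: HIT. Cache (LRU->MRU): [35 21]
  9. access 37: MISS, evict 35. Cache (LRU->MRU): [21 37]
  10. access 21: HIT. Cache (LRU->MRU): [37 21]
  11. access 96: MISS, evict 37. Cache (LRU->MRU): [21 96]
  12. access 96: HIT. Cache (LRU->MRU): [21 96]
  13. access 96: HIT. Cache (LRU->MRU): [21 96]
  14. access 21: HIT. Cache (LRU->MRU): [96 21]
  15. access 96: HIT. Cache (LRU->MRU): [21 96]
  16. access 96: HIT. Cache (LRU->MRU): [21 96]
  17. access 35: MISS, evict 21. Cache (LRU->MRU): [96 35]
  18. access 96: HIT. Cache (LRU->MRU): [35 96]
  19. access 35: HIT. Cache (LRU->MRU): [96 35]
  20. access 37: MISS, evict 96. Cache (LRU->MRU): [35 37]
  21. access 96: MISS, evict 35. Cache (LRU->MRU): [37 96]
  22. access 96: HIT. Cache (LRU->MRU): [37 96]
  23. access 35: MISS, evict 37. Cache (LRU->MRU): [96 35]
  24. access 96: HIT. Cache (LRU->MRU): [35 96]
  25. access 35: HIT. Cache (LRU->MRU): [96 35]
  26. access 35: HIT. Cache (LRU->MRU): [96 35]
  27. access 96: HIT. Cache (LRU->MRU): [35 96]
  28. access 96: HIT. Cache (LRU->MRU): [35 96]
  29. access 96: HIT. Cache (LRU->MRU): [35 96]
  30. access 96: HIT. Cache (LRU->MRU): [35 96]
  31. access 96: HIT. Cache (LRU->MRU): [35 96]
  32. access 96: HIT. Cache (LRU->MRU): [35 96]
Total: 24 hits, 8 misses, 6 evictions

Hit rate = 24/32 = 3/4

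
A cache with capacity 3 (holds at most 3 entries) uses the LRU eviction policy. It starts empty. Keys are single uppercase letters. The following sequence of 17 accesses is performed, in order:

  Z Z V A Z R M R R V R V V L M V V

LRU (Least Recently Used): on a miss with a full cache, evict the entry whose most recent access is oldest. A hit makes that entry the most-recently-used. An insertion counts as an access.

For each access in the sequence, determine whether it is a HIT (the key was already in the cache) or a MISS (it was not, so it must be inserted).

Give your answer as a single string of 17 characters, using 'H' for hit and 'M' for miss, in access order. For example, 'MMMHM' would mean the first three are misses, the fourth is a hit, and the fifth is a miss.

Answer: MHMMHMMHHMHHHMMHH

Derivation:
LRU simulation (capacity=3):
  1. access Z: MISS. Cache (LRU->MRU): [Z]
  2. access Z: HIT. Cache (LRU->MRU): [Z]
  3. access V: MISS. Cache (LRU->MRU): [Z V]
  4. access A: MISS. Cache (LRU->MRU): [Z V A]
  5. access Z: HIT. Cache (LRU->MRU): [V A Z]
  6. access R: MISS, evict V. Cache (LRU->MRU): [A Z R]
  7. access M: MISS, evict A. Cache (LRU->MRU): [Z R M]
  8. access R: HIT. Cache (LRU->MRU): [Z M R]
  9. access R: HIT. Cache (LRU->MRU): [Z M R]
  10. access V: MISS, evict Z. Cache (LRU->MRU): [M R V]
  11. access R: HIT. Cache (LRU->MRU): [M V R]
  12. access V: HIT. Cache (LRU->MRU): [M R V]
  13. access V: HIT. Cache (LRU->MRU): [M R V]
  14. access L: MISS, evict M. Cache (LRU->MRU): [R V L]
  15. access M: MISS, evict R. Cache (LRU->MRU): [V L M]
  16. access V: HIT. Cache (LRU->MRU): [L M V]
  17. access V: HIT. Cache (LRU->MRU): [L M V]
Total: 9 hits, 8 misses, 5 evictions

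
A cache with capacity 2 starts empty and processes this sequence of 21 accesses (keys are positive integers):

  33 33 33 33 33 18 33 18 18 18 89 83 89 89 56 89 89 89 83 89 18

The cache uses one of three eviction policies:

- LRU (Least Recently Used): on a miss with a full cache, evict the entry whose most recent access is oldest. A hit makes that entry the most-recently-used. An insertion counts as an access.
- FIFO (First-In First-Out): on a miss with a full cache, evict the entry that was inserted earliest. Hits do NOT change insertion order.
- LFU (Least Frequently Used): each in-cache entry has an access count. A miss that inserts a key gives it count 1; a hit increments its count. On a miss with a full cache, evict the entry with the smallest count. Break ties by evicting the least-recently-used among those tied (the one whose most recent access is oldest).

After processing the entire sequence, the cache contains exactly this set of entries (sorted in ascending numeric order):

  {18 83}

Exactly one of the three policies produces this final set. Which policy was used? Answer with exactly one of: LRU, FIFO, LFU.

Answer: FIFO

Derivation:
Simulating under each policy and comparing final sets:
  LRU: final set = {18 89} -> differs
  FIFO: final set = {18 83} -> MATCHES target
  LFU: final set = {18 33} -> differs
Only FIFO produces the target set.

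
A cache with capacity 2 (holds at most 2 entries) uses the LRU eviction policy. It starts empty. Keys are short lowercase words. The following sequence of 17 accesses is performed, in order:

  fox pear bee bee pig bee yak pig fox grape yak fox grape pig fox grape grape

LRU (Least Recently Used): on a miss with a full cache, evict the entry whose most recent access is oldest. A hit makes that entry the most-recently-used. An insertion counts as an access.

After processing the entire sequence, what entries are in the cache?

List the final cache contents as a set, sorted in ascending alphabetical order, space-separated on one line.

LRU simulation (capacity=2):
  1. access fox: MISS. Cache (LRU->MRU): [fox]
  2. access pear: MISS. Cache (LRU->MRU): [fox pear]
  3. access bee: MISS, evict fox. Cache (LRU->MRU): [pear bee]
  4. access bee: HIT. Cache (LRU->MRU): [pear bee]
  5. access pig: MISS, evict pear. Cache (LRU->MRU): [bee pig]
  6. access bee: HIT. Cache (LRU->MRU): [pig bee]
  7. access yak: MISS, evict pig. Cache (LRU->MRU): [bee yak]
  8. access pig: MISS, evict bee. Cache (LRU->MRU): [yak pig]
  9. access fox: MISS, evict yak. Cache (LRU->MRU): [pig fox]
  10. access grape: MISS, evict pig. Cache (LRU->MRU): [fox grape]
  11. access yak: MISS, evict fox. Cache (LRU->MRU): [grape yak]
  12. access fox: MISS, evict grape. Cache (LRU->MRU): [yak fox]
  13. access grape: MISS, evict yak. Cache (LRU->MRU): [fox grape]
  14. access pig: MISS, evict fox. Cache (LRU->MRU): [grape pig]
  15. access fox: MISS, evict grape. Cache (LRU->MRU): [pig fox]
  16. access grape: MISS, evict pig. Cache (LRU->MRU): [fox grape]
  17. access grape: HIT. Cache (LRU->MRU): [fox grape]
Total: 3 hits, 14 misses, 12 evictions

Answer: fox grape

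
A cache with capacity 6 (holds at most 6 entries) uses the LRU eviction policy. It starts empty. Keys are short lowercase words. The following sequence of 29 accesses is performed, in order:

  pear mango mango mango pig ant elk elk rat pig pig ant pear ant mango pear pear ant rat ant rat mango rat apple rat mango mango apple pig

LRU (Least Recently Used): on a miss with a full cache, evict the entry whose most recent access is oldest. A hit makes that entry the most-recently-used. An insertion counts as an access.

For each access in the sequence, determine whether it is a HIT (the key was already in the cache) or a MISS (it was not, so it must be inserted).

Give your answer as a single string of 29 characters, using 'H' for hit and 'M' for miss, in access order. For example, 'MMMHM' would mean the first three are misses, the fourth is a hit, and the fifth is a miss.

Answer: MMHHMMMHMHHHHHHHHHHHHHHMHHHHH

Derivation:
LRU simulation (capacity=6):
  1. access pear: MISS. Cache (LRU->MRU): [pear]
  2. access mango: MISS. Cache (LRU->MRU): [pear mango]
  3. access mango: HIT. Cache (LRU->MRU): [pear mango]
  4. access mango: HIT. Cache (LRU->MRU): [pear mango]
  5. access pig: MISS. Cache (LRU->MRU): [pear mango pig]
  6. access ant: MISS. Cache (LRU->MRU): [pear mango pig ant]
  7. access elk: MISS. Cache (LRU->MRU): [pear mango pig ant elk]
  8. access elk: HIT. Cache (LRU->MRU): [pear mango pig ant elk]
  9. access rat: MISS. Cache (LRU->MRU): [pear mango pig ant elk rat]
  10. access pig: HIT. Cache (LRU->MRU): [pear mango ant elk rat pig]
  11. access pig: HIT. Cache (LRU->MRU): [pear mango ant elk rat pig]
  12. access ant: HIT. Cache (LRU->MRU): [pear mango elk rat pig ant]
  13. access pear: HIT. Cache (LRU->MRU): [mango elk rat pig ant pear]
  14. access ant: HIT. Cache (LRU->MRU): [mango elk rat pig pear ant]
  15. access mango: HIT. Cache (LRU->MRU): [elk rat pig pear ant mango]
  16. access pear: HIT. Cache (LRU->MRU): [elk rat pig ant mango pear]
  17. access pear: HIT. Cache (LRU->MRU): [elk rat pig ant mango pear]
  18. access ant: HIT. Cache (LRU->MRU): [elk rat pig mango pear ant]
  19. access rat: HIT. Cache (LRU->MRU): [elk pig mango pear ant rat]
  20. access ant: HIT. Cache (LRU->MRU): [elk pig mango pear rat ant]
  21. access rat: HIT. Cache (LRU->MRU): [elk pig mango pear ant rat]
  22. access mango: HIT. Cache (LRU->MRU): [elk pig pear ant rat mango]
  23. access rat: HIT. Cache (LRU->MRU): [elk pig pear ant mango rat]
  24. access apple: MISS, evict elk. Cache (LRU->MRU): [pig pear ant mango rat apple]
  25. access rat: HIT. Cache (LRU->MRU): [pig pear ant mango apple rat]
  26. access mango: HIT. Cache (LRU->MRU): [pig pear ant apple rat mango]
  27. access mango: HIT. Cache (LRU->MRU): [pig pear ant apple rat mango]
  28. access apple: HIT. Cache (LRU->MRU): [pig pear ant rat mango apple]
  29. access pig: HIT. Cache (LRU->MRU): [pear ant rat mango apple pig]
Total: 22 hits, 7 misses, 1 evictions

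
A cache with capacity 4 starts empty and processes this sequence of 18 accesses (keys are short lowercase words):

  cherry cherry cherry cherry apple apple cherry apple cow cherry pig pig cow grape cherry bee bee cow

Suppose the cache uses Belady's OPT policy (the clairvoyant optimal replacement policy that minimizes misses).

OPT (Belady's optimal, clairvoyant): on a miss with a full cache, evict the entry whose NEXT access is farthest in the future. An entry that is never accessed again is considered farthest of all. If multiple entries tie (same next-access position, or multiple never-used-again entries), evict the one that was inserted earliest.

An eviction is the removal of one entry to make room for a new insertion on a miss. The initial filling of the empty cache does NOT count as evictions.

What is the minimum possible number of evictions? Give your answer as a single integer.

Answer: 2

Derivation:
OPT (Belady) simulation (capacity=4):
  1. access cherry: MISS. Cache: [cherry]
  2. access cherry: HIT. Next use of cherry: step 3. Cache: [cherry]
  3. access cherry: HIT. Next use of cherry: step 4. Cache: [cherry]
  4. access cherry: HIT. Next use of cherry: step 7. Cache: [cherry]
  5. access apple: MISS. Cache: [cherry apple]
  6. access apple: HIT. Next use of apple: step 8. Cache: [cherry apple]
  7. access cherry: HIT. Next use of cherry: step 10. Cache: [cherry apple]
  8. access apple: HIT. Next use of apple: never. Cache: [cherry apple]
  9. access cow: MISS. Cache: [cherry apple cow]
  10. access cherry: HIT. Next use of cherry: step 15. Cache: [cherry apple cow]
  11. access pig: MISS. Cache: [cherry apple cow pig]
  12. access pig: HIT. Next use of pig: never. Cache: [cherry apple cow pig]
  13. access cow: HIT. Next use of cow: step 18. Cache: [cherry apple cow pig]
  14. access grape: MISS, evict apple (next use: never). Cache: [cherry cow pig grape]
  15. access cherry: HIT. Next use of cherry: never. Cache: [cherry cow pig grape]
  16. access bee: MISS, evict cherry (next use: never). Cache: [cow pig grape bee]
  17. access bee: HIT. Next use of bee: never. Cache: [cow pig grape bee]
  18. access cow: HIT. Next use of cow: never. Cache: [cow pig grape bee]
Total: 12 hits, 6 misses, 2 evictions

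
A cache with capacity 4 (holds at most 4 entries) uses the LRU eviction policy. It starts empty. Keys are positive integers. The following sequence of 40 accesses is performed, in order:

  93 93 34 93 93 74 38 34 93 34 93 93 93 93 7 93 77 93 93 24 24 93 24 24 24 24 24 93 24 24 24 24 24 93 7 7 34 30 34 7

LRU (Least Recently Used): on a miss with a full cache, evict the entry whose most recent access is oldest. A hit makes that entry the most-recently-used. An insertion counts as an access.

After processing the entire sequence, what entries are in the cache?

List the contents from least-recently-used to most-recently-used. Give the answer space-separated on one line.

Answer: 93 30 34 7

Derivation:
LRU simulation (capacity=4):
  1. access 93: MISS. Cache (LRU->MRU): [93]
  2. access 93: HIT. Cache (LRU->MRU): [93]
  3. access 34: MISS. Cache (LRU->MRU): [93 34]
  4. access 93: HIT. Cache (LRU->MRU): [34 93]
  5. access 93: HIT. Cache (LRU->MRU): [34 93]
  6. access 74: MISS. Cache (LRU->MRU): [34 93 74]
  7. access 38: MISS. Cache (LRU->MRU): [34 93 74 38]
  8. access 34: HIT. Cache (LRU->MRU): [93 74 38 34]
  9. access 93: HIT. Cache (LRU->MRU): [74 38 34 93]
  10. access 34: HIT. Cache (LRU->MRU): [74 38 93 34]
  11. access 93: HIT. Cache (LRU->MRU): [74 38 34 93]
  12. access 93: HIT. Cache (LRU->MRU): [74 38 34 93]
  13. access 93: HIT. Cache (LRU->MRU): [74 38 34 93]
  14. access 93: HIT. Cache (LRU->MRU): [74 38 34 93]
  15. access 7: MISS, evict 74. Cache (LRU->MRU): [38 34 93 7]
  16. access 93: HIT. Cache (LRU->MRU): [38 34 7 93]
  17. access 77: MISS, evict 38. Cache (LRU->MRU): [34 7 93 77]
  18. access 93: HIT. Cache (LRU->MRU): [34 7 77 93]
  19. access 93: HIT. Cache (LRU->MRU): [34 7 77 93]
  20. access 24: MISS, evict 34. Cache (LRU->MRU): [7 77 93 24]
  21. access 24: HIT. Cache (LRU->MRU): [7 77 93 24]
  22. access 93: HIT. Cache (LRU->MRU): [7 77 24 93]
  23. access 24: HIT. Cache (LRU->MRU): [7 77 93 24]
  24. access 24: HIT. Cache (LRU->MRU): [7 77 93 24]
  25. access 24: HIT. Cache (LRU->MRU): [7 77 93 24]
  26. access 24: HIT. Cache (LRU->MRU): [7 77 93 24]
  27. access 24: HIT. Cache (LRU->MRU): [7 77 93 24]
  28. access 93: HIT. Cache (LRU->MRU): [7 77 24 93]
  29. access 24: HIT. Cache (LRU->MRU): [7 77 93 24]
  30. access 24: HIT. Cache (LRU->MRU): [7 77 93 24]
  31. access 24: HIT. Cache (LRU->MRU): [7 77 93 24]
  32. access 24: HIT. Cache (LRU->MRU): [7 77 93 24]
  33. access 24: HIT. Cache (LRU->MRU): [7 77 93 24]
  34. access 93: HIT. Cache (LRU->MRU): [7 77 24 93]
  35. access 7: HIT. Cache (LRU->MRU): [77 24 93 7]
  36. access 7: HIT. Cache (LRU->MRU): [77 24 93 7]
  37. access 34: MISS, evict 77. Cache (LRU->MRU): [24 93 7 34]
  38. access 30: MISS, evict 24. Cache (LRU->MRU): [93 7 34 30]
  39. access 34: HIT. Cache (LRU->MRU): [93 7 30 34]
  40. access 7: HIT. Cache (LRU->MRU): [93 30 34 7]
Total: 31 hits, 9 misses, 5 evictions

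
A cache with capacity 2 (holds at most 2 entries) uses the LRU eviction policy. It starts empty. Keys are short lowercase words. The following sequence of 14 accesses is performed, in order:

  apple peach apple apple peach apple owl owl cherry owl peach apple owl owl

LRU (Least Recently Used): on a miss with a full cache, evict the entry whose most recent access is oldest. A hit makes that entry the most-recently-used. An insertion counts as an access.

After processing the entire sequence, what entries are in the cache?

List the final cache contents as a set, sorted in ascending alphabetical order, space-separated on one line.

Answer: apple owl

Derivation:
LRU simulation (capacity=2):
  1. access apple: MISS. Cache (LRU->MRU): [apple]
  2. access peach: MISS. Cache (LRU->MRU): [apple peach]
  3. access apple: HIT. Cache (LRU->MRU): [peach apple]
  4. access apple: HIT. Cache (LRU->MRU): [peach apple]
  5. access peach: HIT. Cache (LRU->MRU): [apple peach]
  6. access apple: HIT. Cache (LRU->MRU): [peach apple]
  7. access owl: MISS, evict peach. Cache (LRU->MRU): [apple owl]
  8. access owl: HIT. Cache (LRU->MRU): [apple owl]
  9. access cherry: MISS, evict apple. Cache (LRU->MRU): [owl cherry]
  10. access owl: HIT. Cache (LRU->MRU): [cherry owl]
  11. access peach: MISS, evict cherry. Cache (LRU->MRU): [owl peach]
  12. access apple: MISS, evict owl. Cache (LRU->MRU): [peach apple]
  13. access owl: MISS, evict peach. Cache (LRU->MRU): [apple owl]
  14. access owl: HIT. Cache (LRU->MRU): [apple owl]
Total: 7 hits, 7 misses, 5 evictions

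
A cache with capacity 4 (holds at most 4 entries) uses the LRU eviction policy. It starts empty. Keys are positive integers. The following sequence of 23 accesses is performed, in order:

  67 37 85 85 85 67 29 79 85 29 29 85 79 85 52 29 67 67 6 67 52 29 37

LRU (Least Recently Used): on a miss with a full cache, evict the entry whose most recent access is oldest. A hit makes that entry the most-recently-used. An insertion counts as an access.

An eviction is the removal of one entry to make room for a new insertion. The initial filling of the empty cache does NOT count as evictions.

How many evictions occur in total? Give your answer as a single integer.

LRU simulation (capacity=4):
  1. access 67: MISS. Cache (LRU->MRU): [67]
  2. access 37: MISS. Cache (LRU->MRU): [67 37]
  3. access 85: MISS. Cache (LRU->MRU): [67 37 85]
  4. access 85: HIT. Cache (LRU->MRU): [67 37 85]
  5. access 85: HIT. Cache (LRU->MRU): [67 37 85]
  6. access 67: HIT. Cache (LRU->MRU): [37 85 67]
  7. access 29: MISS. Cache (LRU->MRU): [37 85 67 29]
  8. access 79: MISS, evict 37. Cache (LRU->MRU): [85 67 29 79]
  9. access 85: HIT. Cache (LRU->MRU): [67 29 79 85]
  10. access 29: HIT. Cache (LRU->MRU): [67 79 85 29]
  11. access 29: HIT. Cache (LRU->MRU): [67 79 85 29]
  12. access 85: HIT. Cache (LRU->MRU): [67 79 29 85]
  13. access 79: HIT. Cache (LRU->MRU): [67 29 85 79]
  14. access 85: HIT. Cache (LRU->MRU): [67 29 79 85]
  15. access 52: MISS, evict 67. Cache (LRU->MRU): [29 79 85 52]
  16. access 29: HIT. Cache (LRU->MRU): [79 85 52 29]
  17. access 67: MISS, evict 79. Cache (LRU->MRU): [85 52 29 67]
  18. access 67: HIT. Cache (LRU->MRU): [85 52 29 67]
  19. access 6: MISS, evict 85. Cache (LRU->MRU): [52 29 67 6]
  20. access 67: HIT. Cache (LRU->MRU): [52 29 6 67]
  21. access 52: HIT. Cache (LRU->MRU): [29 6 67 52]
  22. access 29: HIT. Cache (LRU->MRU): [6 67 52 29]
  23. access 37: MISS, evict 6. Cache (LRU->MRU): [67 52 29 37]
Total: 14 hits, 9 misses, 5 evictions

Answer: 5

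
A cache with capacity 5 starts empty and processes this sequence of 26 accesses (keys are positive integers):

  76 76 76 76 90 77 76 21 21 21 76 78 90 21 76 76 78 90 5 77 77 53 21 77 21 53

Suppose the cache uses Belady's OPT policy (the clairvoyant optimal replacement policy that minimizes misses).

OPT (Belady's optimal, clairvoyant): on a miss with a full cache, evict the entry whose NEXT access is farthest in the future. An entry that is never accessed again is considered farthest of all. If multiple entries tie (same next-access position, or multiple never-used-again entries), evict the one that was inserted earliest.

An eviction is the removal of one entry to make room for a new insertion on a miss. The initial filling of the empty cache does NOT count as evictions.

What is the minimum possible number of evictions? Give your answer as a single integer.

Answer: 2

Derivation:
OPT (Belady) simulation (capacity=5):
  1. access 76: MISS. Cache: [76]
  2. access 76: HIT. Next use of 76: step 3. Cache: [76]
  3. access 76: HIT. Next use of 76: step 4. Cache: [76]
  4. access 76: HIT. Next use of 76: step 7. Cache: [76]
  5. access 90: MISS. Cache: [76 90]
  6. access 77: MISS. Cache: [76 90 77]
  7. access 76: HIT. Next use of 76: step 11. Cache: [76 90 77]
  8. access 21: MISS. Cache: [76 90 77 21]
  9. access 21: HIT. Next use of 21: step 10. Cache: [76 90 77 21]
  10. access 21: HIT. Next use of 21: step 14. Cache: [76 90 77 21]
  11. access 76: HIT. Next use of 76: step 15. Cache: [76 90 77 21]
  12. access 78: MISS. Cache: [76 90 77 21 78]
  13. access 90: HIT. Next use of 90: step 18. Cache: [76 90 77 21 78]
  14. access 21: HIT. Next use of 21: step 23. Cache: [76 90 77 21 78]
  15. access 76: HIT. Next use of 76: step 16. Cache: [76 90 77 21 78]
  16. access 76: HIT. Next use of 76: never. Cache: [76 90 77 21 78]
  17. access 78: HIT. Next use of 78: never. Cache: [76 90 77 21 78]
  18. access 90: HIT. Next use of 90: never. Cache: [76 90 77 21 78]
  19. access 5: MISS, evict 76 (next use: never). Cache: [90 77 21 78 5]
  20. access 77: HIT. Next use of 77: step 21. Cache: [90 77 21 78 5]
  21. access 77: HIT. Next use of 77: step 24. Cache: [90 77 21 78 5]
  22. access 53: MISS, evict 90 (next use: never). Cache: [77 21 78 5 53]
  23. access 21: HIT. Next use of 21: step 25. Cache: [77 21 78 5 53]
  24. access 77: HIT. Next use of 77: never. Cache: [77 21 78 5 53]
  25. access 21: HIT. Next use of 21: never. Cache: [77 21 78 5 53]
  26. access 53: HIT. Next use of 53: never. Cache: [77 21 78 5 53]
Total: 19 hits, 7 misses, 2 evictions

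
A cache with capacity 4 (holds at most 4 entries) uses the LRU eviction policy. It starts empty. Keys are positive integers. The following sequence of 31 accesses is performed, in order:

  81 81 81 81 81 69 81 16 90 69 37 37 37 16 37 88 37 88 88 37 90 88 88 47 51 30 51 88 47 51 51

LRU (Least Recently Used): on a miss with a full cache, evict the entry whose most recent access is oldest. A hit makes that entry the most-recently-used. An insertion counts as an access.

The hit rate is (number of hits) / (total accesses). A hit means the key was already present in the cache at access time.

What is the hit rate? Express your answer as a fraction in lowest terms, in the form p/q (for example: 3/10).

LRU simulation (capacity=4):
  1. access 81: MISS. Cache (LRU->MRU): [81]
  2. access 81: HIT. Cache (LRU->MRU): [81]
  3. access 81: HIT. Cache (LRU->MRU): [81]
  4. access 81: HIT. Cache (LRU->MRU): [81]
  5. access 81: HIT. Cache (LRU->MRU): [81]
  6. access 69: MISS. Cache (LRU->MRU): [81 69]
  7. access 81: HIT. Cache (LRU->MRU): [69 81]
  8. access 16: MISS. Cache (LRU->MRU): [69 81 16]
  9. access 90: MISS. Cache (LRU->MRU): [69 81 16 90]
  10. access 69: HIT. Cache (LRU->MRU): [81 16 90 69]
  11. access 37: MISS, evict 81. Cache (LRU->MRU): [16 90 69 37]
  12. access 37: HIT. Cache (LRU->MRU): [16 90 69 37]
  13. access 37: HIT. Cache (LRU->MRU): [16 90 69 37]
  14. access 16: HIT. Cache (LRU->MRU): [90 69 37 16]
  15. access 37: HIT. Cache (LRU->MRU): [90 69 16 37]
  16. access 88: MISS, evict 90. Cache (LRU->MRU): [69 16 37 88]
  17. access 37: HIT. Cache (LRU->MRU): [69 16 88 37]
  18. access 88: HIT. Cache (LRU->MRU): [69 16 37 88]
  19. access 88: HIT. Cache (LRU->MRU): [69 16 37 88]
  20. access 37: HIT. Cache (LRU->MRU): [69 16 88 37]
  21. access 90: MISS, evict 69. Cache (LRU->MRU): [16 88 37 90]
  22. access 88: HIT. Cache (LRU->MRU): [16 37 90 88]
  23. access 88: HIT. Cache (LRU->MRU): [16 37 90 88]
  24. access 47: MISS, evict 16. Cache (LRU->MRU): [37 90 88 47]
  25. access 51: MISS, evict 37. Cache (LRU->MRU): [90 88 47 51]
  26. access 30: MISS, evict 90. Cache (LRU->MRU): [88 47 51 30]
  27. access 51: HIT. Cache (LRU->MRU): [88 47 30 51]
  28. access 88: HIT. Cache (LRU->MRU): [47 30 51 88]
  29. access 47: HIT. Cache (LRU->MRU): [30 51 88 47]
  30. access 51: HIT. Cache (LRU->MRU): [30 88 47 51]
  31. access 51: HIT. Cache (LRU->MRU): [30 88 47 51]
Total: 21 hits, 10 misses, 6 evictions

Hit rate = 21/31

Answer: 21/31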